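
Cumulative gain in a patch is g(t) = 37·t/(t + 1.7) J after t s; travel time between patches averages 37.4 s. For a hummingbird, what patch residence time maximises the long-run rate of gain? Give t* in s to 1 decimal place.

Optimal t* satisfies g'(t*) = g(t*)/(T + t*).
g'(t) = 37·1.7/(t + 1.7)². Setting 37·1.7/(t+1.7)² = 37t/[(t+1.7)(37.4+t)] gives 1.7(37.4+t) = t(t+1.7), so t² = 1.7×37.4 = 63.58.
t* = √63.58 = 7.974 s.

8.0 s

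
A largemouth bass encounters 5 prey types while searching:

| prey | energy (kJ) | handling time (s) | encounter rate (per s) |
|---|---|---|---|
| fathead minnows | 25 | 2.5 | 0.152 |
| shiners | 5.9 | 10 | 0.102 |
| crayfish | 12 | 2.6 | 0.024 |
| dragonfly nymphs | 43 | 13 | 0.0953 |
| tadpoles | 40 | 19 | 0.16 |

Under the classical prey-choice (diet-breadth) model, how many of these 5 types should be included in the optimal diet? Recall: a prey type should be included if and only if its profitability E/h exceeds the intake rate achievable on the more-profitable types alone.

E/h in descending order: fathead minnows 10, crayfish 4.62, dragonfly nymphs 3.31, tadpoles 2.11, shiners 0.59 kJ/s. The optimal diet is the largest prefix of this list for which every included type satisfies E_i/h_i > R on the types above it.
Rate on top 1: 2.754. crayfish: 4.62 > 2.754 → include.
Rate on top 2: 2.834. dragonfly nymphs: 3.31 > 2.834 → include.
Rate on top 3: 3.053. tadpoles: 2.11 < 3.053 → exclude; stop.
Optimal diet: fathead minnows, crayfish, dragonfly nymphs — 3 of 5 types.

3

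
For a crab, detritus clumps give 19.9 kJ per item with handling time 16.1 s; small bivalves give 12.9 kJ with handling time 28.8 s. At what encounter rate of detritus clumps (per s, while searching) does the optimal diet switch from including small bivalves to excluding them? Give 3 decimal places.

At the threshold, the rate on detritus clumps alone equals the profitability of small bivalves: λ·19.9/(1 + λ·16.1) = 12.9/28.8 = 0.4479.
Rearranging, λ(19.9 − 0.4479×16.1) = 0.4479, so λ = 0.4479/12.69 = 0.0353 per s.

0.035 per s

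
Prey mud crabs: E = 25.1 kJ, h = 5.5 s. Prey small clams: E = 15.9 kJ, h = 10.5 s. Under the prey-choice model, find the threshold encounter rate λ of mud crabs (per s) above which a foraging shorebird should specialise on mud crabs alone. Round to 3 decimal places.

At the threshold, the rate on mud crabs alone equals the profitability of small clams: λ·25.1/(1 + λ·5.5) = 15.9/10.5 = 1.514.
Rearranging, λ(25.1 − 1.514×5.5) = 1.514, so λ = 1.514/16.77 = 0.09029 per s.

0.090 per s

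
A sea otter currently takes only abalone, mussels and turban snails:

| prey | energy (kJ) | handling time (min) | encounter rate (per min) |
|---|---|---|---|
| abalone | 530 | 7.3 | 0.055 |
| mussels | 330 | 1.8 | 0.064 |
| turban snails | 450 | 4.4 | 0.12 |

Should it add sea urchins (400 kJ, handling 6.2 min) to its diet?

On abalone, mussels and turban snails alone, R = ΣλE/(1+Σλh) = 104.3/2.045 = 51 kJ/min.
Profitability of sea urchins: 400/6.2 = 64.52 kJ/min.
64.52 > 51, so adding sea urchins raises the average — include it.

Yes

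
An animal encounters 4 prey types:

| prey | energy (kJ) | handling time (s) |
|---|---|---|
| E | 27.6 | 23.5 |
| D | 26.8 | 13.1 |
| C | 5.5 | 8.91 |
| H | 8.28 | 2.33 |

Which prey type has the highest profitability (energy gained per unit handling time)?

Profitability E/h (kJ/s): E = 27.6/23.5 = 1.17, D = 26.8/13.1 = 2.05, C = 5.5/8.91 = 0.617, H = 8.28/2.33 = 3.55.
Ranked: H > D > E > C.

H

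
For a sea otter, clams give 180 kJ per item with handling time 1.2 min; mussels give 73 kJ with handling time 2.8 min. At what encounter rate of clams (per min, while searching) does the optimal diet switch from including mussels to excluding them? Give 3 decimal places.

At the threshold, the rate on clams alone equals the profitability of mussels: λ·180/(1 + λ·1.2) = 73/2.8 = 26.07.
Rearranging, λ(180 − 26.07×1.2) = 26.07, so λ = 26.07/148.7 = 0.1753 per min.

0.175 per min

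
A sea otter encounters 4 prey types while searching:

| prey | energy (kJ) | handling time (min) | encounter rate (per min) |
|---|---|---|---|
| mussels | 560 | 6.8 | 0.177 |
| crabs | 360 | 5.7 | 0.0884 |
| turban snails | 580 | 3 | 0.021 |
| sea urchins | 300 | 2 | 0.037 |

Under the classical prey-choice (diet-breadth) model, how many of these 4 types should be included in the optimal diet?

4

Rank by E/h (kJ/min): turban snails 193, sea urchins 150, mussels 82.4, crabs 63.2. Include each in turn until the next type's E/h falls below the running intake rate.
Rate on top 1: 11.46. sea urchins: 150 > 11.46 → include.
Rate on top 2: 20.47. mussels: 82.4 > 20.47 → include.
Rate on top 3: 52.29. crabs: 63.2 > 52.29 → include.
Optimal diet: turban snails, sea urchins, mussels, crabs — 4 of 4 types.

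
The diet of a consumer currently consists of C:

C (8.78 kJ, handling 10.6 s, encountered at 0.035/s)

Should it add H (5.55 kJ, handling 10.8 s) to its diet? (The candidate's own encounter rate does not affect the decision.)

Yes

Intake rate on the current diet: R = (0.035×8.78) / (1 + 0.035×10.6) = 0.3073/1.371 = 0.2241 kJ/s.
H: E/h = 5.55/10.8 = 0.5139 kJ/s.
0.5139 > 0.2241, so adding H raises the average — include it.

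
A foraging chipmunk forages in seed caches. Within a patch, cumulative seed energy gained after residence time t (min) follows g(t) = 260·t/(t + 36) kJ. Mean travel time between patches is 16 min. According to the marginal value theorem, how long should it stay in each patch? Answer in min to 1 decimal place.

24.0 min

Maximise g(t)/(T+t): set derivative to zero → g'(t)(T+t) = g(t).
g'(t) = 260·36/(t + 36)². Setting 260·36/(t+36)² = 260t/[(t+36)(16+t)] gives 36(16+t) = t(t+36), so t² = 36×16 = 576.
t* = √576 = 24 min.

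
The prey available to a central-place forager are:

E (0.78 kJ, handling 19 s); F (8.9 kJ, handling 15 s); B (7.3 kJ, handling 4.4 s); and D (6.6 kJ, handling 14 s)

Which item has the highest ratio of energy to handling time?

Profitability E/h (kJ/s): E = 0.78/19 = 0.0411, F = 8.9/15 = 0.593, B = 7.3/4.4 = 1.66, D = 6.6/14 = 0.471.
Ranked: B > F > D > E.

B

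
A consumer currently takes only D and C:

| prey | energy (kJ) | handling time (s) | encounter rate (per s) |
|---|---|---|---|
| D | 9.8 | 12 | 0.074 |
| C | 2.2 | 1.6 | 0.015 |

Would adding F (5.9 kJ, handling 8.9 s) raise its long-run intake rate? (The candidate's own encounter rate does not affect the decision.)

Current rate: (0.074×9.8 + 0.015×2.2)/(1 + 0.074×12 + 0.015×1.6) = 0.3965 kJ/s.
F: E/h = 5.9/8.9 = 0.6629 kJ/s.
Since 0.6629 > R, including F increases the long-run rate.

Yes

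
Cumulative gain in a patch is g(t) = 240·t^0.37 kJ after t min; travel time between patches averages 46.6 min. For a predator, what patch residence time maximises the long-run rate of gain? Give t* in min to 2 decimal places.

Maximise g(t)/(T+t): set derivative to zero → g'(t)(T+t) = g(t).
g'(t) = 0.37·240·t^-0.63. Setting 0.37·240·t^-0.63 = 240·t^0.37/(46.6+t) gives 0.37(46.6+t) = t, so 0.63·t = 0.37×46.6.
t* = 0.37×46.6/0.63 = 27.37 min.

27.37 min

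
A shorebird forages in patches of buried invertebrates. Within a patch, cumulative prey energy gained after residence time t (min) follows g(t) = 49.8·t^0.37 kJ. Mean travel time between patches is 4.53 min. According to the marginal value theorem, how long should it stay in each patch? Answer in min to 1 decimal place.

Maximise g(t)/(T+t): set derivative to zero → g'(t)(T+t) = g(t).
g'(t) = 0.37·49.8·t^-0.63. Setting 0.37·49.8·t^-0.63 = 49.8·t^0.37/(4.53+t) gives 0.37(4.53+t) = t, so 0.63·t = 0.37×4.53.
t* = 0.37×4.53/0.63 = 2.66 min.

2.7 min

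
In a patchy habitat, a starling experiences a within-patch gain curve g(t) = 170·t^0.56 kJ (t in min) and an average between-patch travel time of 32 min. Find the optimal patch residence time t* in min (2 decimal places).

By the marginal value theorem, leave when the instantaneous gain rate g'(t) equals the habitat-wide average g(t)/(T + t).
g'(t) = 0.56·170·t^-0.44. Setting 0.56·170·t^-0.44 = 170·t^0.56/(32+t) gives 0.56(32+t) = t, so 0.44·t = 0.56×32.
t* = 0.56×32/0.44 = 40.73 min.

40.73 min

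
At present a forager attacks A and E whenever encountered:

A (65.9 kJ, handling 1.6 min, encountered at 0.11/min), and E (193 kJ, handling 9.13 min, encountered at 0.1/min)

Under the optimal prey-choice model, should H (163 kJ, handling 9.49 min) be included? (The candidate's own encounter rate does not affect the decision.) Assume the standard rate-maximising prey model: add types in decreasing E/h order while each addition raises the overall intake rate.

Yes

On A and E alone, R = ΣλE/(1+Σλh) = 26.55/2.089 = 12.71 kJ/min.
H: E/h = 163/9.49 = 17.18 kJ/min.
17.18 > 12.71, so adding H raises the average — include it.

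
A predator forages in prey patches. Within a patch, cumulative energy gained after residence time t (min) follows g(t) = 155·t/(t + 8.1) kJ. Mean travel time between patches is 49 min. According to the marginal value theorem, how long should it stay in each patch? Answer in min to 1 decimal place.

Maximise g(t)/(T+t): set derivative to zero → g'(t)(T+t) = g(t).
g'(t) = 155·8.1/(t + 8.1)². Setting 155·8.1/(t+8.1)² = 155t/[(t+8.1)(49+t)] gives 8.1(49+t) = t(t+8.1), so t² = 8.1×49 = 396.9.
t* = √396.9 = 19.92 min.

19.9 min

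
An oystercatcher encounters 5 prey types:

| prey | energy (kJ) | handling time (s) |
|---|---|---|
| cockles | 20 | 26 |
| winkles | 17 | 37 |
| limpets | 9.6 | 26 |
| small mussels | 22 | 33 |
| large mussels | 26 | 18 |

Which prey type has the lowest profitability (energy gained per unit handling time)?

In descending order of E/h:
large mussels: 26/18 = 1.44 kJ/s
cockles: 20/26 = 0.769 kJ/s
small mussels: 22/33 = 0.667 kJ/s
winkles: 17/37 = 0.459 kJ/s
limpets: 9.6/26 = 0.369 kJ/s

limpets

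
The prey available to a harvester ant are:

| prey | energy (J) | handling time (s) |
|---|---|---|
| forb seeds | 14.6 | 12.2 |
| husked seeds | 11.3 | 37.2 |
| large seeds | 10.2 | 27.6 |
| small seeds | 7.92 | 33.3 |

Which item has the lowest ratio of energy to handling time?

Profitability E/h (J/s): forb seeds = 14.6/12.2 = 1.2, husked seeds = 11.3/37.2 = 0.304, large seeds = 10.2/27.6 = 0.37, small seeds = 7.92/33.3 = 0.238.
Ranked: forb seeds > large seeds > husked seeds > small seeds.

small seeds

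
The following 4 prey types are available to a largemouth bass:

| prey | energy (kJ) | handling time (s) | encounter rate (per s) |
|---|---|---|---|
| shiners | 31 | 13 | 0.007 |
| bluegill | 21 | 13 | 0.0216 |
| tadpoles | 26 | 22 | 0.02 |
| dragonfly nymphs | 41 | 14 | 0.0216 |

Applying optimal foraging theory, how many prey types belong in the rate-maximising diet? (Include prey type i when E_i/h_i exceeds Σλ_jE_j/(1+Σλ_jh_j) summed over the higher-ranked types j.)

4

E/h in descending order: dragonfly nymphs 2.93, shiners 2.38, bluegill 1.62, tadpoles 1.18 kJ/s. The optimal diet is the largest prefix of this list for which every included type satisfies E_i/h_i > R on the types above it.
Rate on top 1: 0.68. shiners: 2.38 > 0.68 → include.
Rate on top 2: 0.7913. bluegill: 1.62 > 0.7913 → include.
Rate on top 3: 0.9295. tadpoles: 1.18 > 0.9295 → include.
Optimal diet: dragonfly nymphs, shiners, bluegill, tadpoles — 4 of 4 types.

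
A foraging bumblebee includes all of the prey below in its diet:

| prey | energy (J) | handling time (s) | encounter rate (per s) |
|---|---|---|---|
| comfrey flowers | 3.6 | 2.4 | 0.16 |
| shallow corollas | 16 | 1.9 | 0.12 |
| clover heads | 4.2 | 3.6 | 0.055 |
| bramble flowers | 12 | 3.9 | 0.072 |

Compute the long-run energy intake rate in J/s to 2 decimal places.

Energy encountered per unit search time: 0.16×3.6 + 0.12×16 + 0.055×4.2 + 0.072×12 = 3.591 J/s.
Handling time per unit search time: 0.16×2.4 + 0.12×1.9 + 0.055×3.6 + 0.072×3.9 = 1.091.
Rate = 3.591/(1 + 1.091) = 1.718 J/s.

1.72 J/s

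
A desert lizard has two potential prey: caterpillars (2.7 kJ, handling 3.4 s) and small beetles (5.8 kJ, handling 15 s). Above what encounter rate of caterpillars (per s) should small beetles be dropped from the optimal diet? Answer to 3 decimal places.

0.279 per s

The zero-one rule: include small beetles iff E₂/h₂ > λE₁/(1+λh₁). Equality gives the switch point.
λE₁h₂ = E₂ + λE₂h₁ ⇒ λ = E₂/(E₁h₂ − E₂h₁) = 5.8/(40.5 − 19.72) = 0.2791 per s.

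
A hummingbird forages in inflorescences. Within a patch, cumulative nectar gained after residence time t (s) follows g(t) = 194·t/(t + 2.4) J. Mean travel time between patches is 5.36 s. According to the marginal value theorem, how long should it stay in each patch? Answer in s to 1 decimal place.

3.6 s

Optimal t* satisfies g'(t*) = g(t*)/(T + t*).
g'(t) = 194·2.4/(t + 2.4)². Setting 194·2.4/(t+2.4)² = 194t/[(t+2.4)(5.36+t)] gives 2.4(5.36+t) = t(t+2.4), so t² = 2.4×5.36 = 12.86.
t* = √12.86 = 3.587 s.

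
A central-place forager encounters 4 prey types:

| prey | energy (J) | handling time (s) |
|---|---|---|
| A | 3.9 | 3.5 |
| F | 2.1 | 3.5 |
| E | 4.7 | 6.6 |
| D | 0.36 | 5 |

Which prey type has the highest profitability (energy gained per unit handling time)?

In descending order of E/h:
A: 3.9/3.5 = 1.11 J/s
E: 4.7/6.6 = 0.712 J/s
F: 2.1/3.5 = 0.6 J/s
D: 0.36/5 = 0.072 J/s

A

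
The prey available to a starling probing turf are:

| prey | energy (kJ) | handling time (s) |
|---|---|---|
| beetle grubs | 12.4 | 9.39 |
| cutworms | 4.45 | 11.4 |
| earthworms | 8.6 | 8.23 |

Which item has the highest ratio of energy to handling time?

Profitability E/h (kJ/s): beetle grubs = 12.4/9.39 = 1.32, cutworms = 4.45/11.4 = 0.39, earthworms = 8.6/8.23 = 1.04.
Ranked: beetle grubs > earthworms > cutworms.

beetle grubs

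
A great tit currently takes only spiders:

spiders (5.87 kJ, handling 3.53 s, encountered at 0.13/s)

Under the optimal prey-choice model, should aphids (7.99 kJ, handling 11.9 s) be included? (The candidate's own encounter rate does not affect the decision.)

Current rate: (0.13×5.87)/(1 + 0.13×3.53) = 0.5231 kJ/s.
Profitability of aphids: 7.99/11.9 = 0.6714 kJ/s.
Since 0.6714 > R, including aphids increases the long-run rate.

Yes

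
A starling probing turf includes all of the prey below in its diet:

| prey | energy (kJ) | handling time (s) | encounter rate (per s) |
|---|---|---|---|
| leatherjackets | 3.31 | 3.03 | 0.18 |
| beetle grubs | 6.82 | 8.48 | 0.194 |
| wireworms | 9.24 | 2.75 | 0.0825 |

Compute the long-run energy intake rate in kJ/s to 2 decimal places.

0.78 kJ/s

Energy encountered per unit search time: 0.18×3.31 + 0.194×6.82 + 0.0825×9.24 = 2.681 kJ/s.
Handling time per unit search time: 0.18×3.03 + 0.194×8.48 + 0.0825×2.75 = 2.417.
Rate = 2.681/(1 + 2.417) = 0.7846 kJ/s.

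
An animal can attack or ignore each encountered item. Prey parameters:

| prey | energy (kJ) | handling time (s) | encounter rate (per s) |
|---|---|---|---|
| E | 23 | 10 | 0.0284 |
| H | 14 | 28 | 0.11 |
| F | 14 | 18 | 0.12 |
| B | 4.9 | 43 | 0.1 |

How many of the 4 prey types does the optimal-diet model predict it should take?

2

E/h in descending order: E 2.3, F 0.778, H 0.5, B 0.114 kJ/s. The optimal diet is the largest prefix of this list for which every included type satisfies E_i/h_i > R on the types above it.
Rate on top 1: 0.5087. F: 0.778 > 0.5087 → include.
Rate on top 2: 0.6775. H: 0.5 < 0.6775 → exclude; stop.
Optimal diet: E, F — 2 of 4 types.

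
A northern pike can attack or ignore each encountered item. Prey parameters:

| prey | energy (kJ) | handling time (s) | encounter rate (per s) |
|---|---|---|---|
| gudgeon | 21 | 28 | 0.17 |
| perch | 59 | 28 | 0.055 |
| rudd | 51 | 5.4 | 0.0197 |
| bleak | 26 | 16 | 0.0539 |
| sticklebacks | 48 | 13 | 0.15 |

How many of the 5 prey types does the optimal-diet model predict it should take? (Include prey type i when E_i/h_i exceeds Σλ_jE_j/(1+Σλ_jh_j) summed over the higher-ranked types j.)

2

E/h in descending order: rudd 9.44, sticklebacks 3.69, perch 2.11, bleak 1.62, gudgeon 0.75 kJ/s. The optimal diet is the largest prefix of this list for which every included type satisfies E_i/h_i > R on the types above it.
Rate on top 1: 0.9081. sticklebacks: 3.69 > 0.9081 → include.
Rate on top 2: 2.684. perch: 2.11 < 2.684 → exclude; stop.
Optimal diet: rudd, sticklebacks — 2 of 5 types.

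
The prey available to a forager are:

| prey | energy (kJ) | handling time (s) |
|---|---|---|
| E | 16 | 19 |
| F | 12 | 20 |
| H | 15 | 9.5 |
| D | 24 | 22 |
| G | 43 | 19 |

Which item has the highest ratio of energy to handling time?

In descending order of E/h:
G: 43/19 = 2.26 kJ/s
H: 15/9.5 = 1.58 kJ/s
D: 24/22 = 1.09 kJ/s
E: 16/19 = 0.842 kJ/s
F: 12/20 = 0.6 kJ/s

G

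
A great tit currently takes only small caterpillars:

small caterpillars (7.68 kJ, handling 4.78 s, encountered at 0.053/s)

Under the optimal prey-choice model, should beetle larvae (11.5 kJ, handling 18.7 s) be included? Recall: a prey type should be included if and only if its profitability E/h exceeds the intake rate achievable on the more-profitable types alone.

Yes

On small caterpillars alone, R = ΣλE/(1+Σλh) = 0.407/1.253 = 0.3248 kJ/s.
Profitability of beetle larvae: 11.5/18.7 = 0.615 kJ/s.
0.615 > 0.3248, so adding beetle larvae raises the average — include it.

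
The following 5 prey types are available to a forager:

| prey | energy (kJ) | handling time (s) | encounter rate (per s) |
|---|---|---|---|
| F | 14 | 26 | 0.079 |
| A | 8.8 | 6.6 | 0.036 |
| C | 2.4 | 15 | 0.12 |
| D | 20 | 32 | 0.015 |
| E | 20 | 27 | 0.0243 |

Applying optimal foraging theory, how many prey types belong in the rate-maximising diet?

E/h in descending order: A 1.33, E 0.741, D 0.625, F 0.538, C 0.16 kJ/s. The optimal diet is the largest prefix of this list for which every included type satisfies E_i/h_i > R on the types above it.
Rate on top 1: 0.256. E: 0.741 > 0.256 → include.
Rate on top 2: 0.4239. D: 0.625 > 0.4239 → include.
Rate on top 3: 0.4646. F: 0.538 > 0.4646 → include.
Rate on top 4: 0.4989. C: 0.16 < 0.4989 → exclude; stop.
Optimal diet: A, E, D, F — 4 of 5 types.

4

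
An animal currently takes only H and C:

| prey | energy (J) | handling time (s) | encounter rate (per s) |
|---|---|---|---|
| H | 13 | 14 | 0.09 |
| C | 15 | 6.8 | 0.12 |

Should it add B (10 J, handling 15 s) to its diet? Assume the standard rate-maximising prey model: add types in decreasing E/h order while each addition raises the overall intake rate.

Current rate: (0.09×13 + 0.12×15)/(1 + 0.09×14 + 0.12×6.8) = 0.9655 J/s.
B: E/h = 10/15 = 0.6667 J/s.
0.6667 < 0.9655, so adding B would lower the average — exclude it.

No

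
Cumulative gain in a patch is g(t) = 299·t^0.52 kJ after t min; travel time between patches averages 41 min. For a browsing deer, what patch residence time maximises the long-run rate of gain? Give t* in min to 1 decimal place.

Optimal t* satisfies g'(t*) = g(t*)/(T + t*).
g'(t) = 0.52·299·t^-0.48. Setting 0.52·299·t^-0.48 = 299·t^0.52/(41+t) gives 0.52(41+t) = t, so 0.48·t = 0.52×41.
t* = 0.52×41/0.48 = 44.42 min.

44.4 min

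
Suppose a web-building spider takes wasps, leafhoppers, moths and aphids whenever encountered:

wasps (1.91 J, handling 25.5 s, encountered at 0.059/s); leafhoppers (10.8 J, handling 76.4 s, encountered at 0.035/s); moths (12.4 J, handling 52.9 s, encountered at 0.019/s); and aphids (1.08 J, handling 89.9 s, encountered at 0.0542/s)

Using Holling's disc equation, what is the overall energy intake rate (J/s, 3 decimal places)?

0.071 J/s

R = (0.059×1.91 + 0.035×10.8 + 0.019×12.4 + 0.0542×1.08) / (1 + 0.059×25.5 + 0.035×76.4 + 0.019×52.9 + 0.0542×89.9) = 0.7848/11.06 = 0.07099 J/s.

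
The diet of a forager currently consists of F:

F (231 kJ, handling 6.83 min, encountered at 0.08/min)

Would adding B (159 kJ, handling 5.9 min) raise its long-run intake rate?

On F alone, R = ΣλE/(1+Σλh) = 18.48/1.546 = 11.95 kJ/min.
B: E/h = 159/5.9 = 26.95 kJ/min.
26.95 > 11.95, so adding B raises the average — include it.

Yes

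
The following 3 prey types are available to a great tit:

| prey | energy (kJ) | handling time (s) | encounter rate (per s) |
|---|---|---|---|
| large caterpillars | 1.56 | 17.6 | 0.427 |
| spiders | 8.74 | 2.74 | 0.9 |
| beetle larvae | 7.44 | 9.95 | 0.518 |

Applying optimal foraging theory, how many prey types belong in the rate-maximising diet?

Profitabilities (E/h, kJ/s): spiders 3.19, beetle larvae 0.748, large caterpillars 0.0886. Add prey in this order while the next type's profitability exceeds the intake rate on those already taken.
Rate on top 1: 2.269. beetle larvae: 0.748 < 2.269 → exclude; stop.
Optimal diet: spiders — 1 of 3 types.

1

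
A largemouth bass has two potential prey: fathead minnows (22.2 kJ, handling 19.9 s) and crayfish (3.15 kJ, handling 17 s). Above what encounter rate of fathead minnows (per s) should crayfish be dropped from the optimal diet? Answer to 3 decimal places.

Drop crayfish once their profitability E₂/h₂ falls below the rate achievable on fathead minnows alone: E₂/h₂ = λE₁/(1 + λh₁).
Solve for λ: λE₁h₂ = E₂(1 + λh₁) → λ(E₁h₂ − E₂h₁) = E₂ → λ = E₂/(E₁h₂ − E₂h₁).
λ = 3.15/(22.2×17 − 3.15×19.9) = 3.15/314.7 = 0.01001 per s.

0.010 per s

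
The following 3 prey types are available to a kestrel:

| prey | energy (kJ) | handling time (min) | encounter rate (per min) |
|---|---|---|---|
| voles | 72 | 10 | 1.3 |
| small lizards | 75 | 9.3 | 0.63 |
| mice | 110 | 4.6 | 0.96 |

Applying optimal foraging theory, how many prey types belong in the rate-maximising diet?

Rank by E/h (kJ/min): mice 23.9, small lizards 8.06, voles 7.2. Include each in turn until the next type's E/h falls below the running intake rate.
Rate on top 1: 19.5. small lizards: 8.06 < 19.5 → exclude; stop.
Optimal diet: mice — 1 of 3 types.

1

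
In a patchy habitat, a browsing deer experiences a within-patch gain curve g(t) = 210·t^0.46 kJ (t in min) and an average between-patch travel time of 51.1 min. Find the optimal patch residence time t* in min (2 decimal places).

By the marginal value theorem, leave when the instantaneous gain rate g'(t) equals the habitat-wide average g(t)/(T + t).
g'(t) = 0.46·210·t^-0.54. Setting 0.46·210·t^-0.54 = 210·t^0.46/(51.1+t) gives 0.46(51.1+t) = t, so 0.54·t = 0.46×51.1.
t* = 0.46×51.1/0.54 = 43.53 min.

43.53 min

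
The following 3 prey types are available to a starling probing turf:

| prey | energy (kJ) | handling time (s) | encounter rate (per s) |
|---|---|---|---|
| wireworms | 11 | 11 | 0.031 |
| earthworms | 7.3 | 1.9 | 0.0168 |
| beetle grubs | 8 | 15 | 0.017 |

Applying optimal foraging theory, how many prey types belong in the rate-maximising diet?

3

Profitabilities (E/h, kJ/s): earthworms 3.84, wireworms 1, beetle grubs 0.533. Add prey in this order while the next type's profitability exceeds the intake rate on those already taken.
Rate on top 1: 0.1188. wireworms: 1 > 0.1188 → include.
Rate on top 2: 0.3377. beetle grubs: 0.533 > 0.3377 → include.
Optimal diet: earthworms, wireworms, beetle grubs — 3 of 3 types.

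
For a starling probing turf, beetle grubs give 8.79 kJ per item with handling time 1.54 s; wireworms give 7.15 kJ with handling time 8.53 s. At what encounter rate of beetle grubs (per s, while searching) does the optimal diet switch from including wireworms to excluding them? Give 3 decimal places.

The zero-one rule: include wireworms iff E₂/h₂ > λE₁/(1+λh₁). Equality gives the switch point.
λE₁h₂ = E₂ + λE₂h₁ ⇒ λ = E₂/(E₁h₂ − E₂h₁) = 7.15/(74.98 − 11.01) = 0.1118 per s.

0.112 per s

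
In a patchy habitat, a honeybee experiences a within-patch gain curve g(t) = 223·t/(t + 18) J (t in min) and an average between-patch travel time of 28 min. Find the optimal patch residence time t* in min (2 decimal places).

Optimal t* satisfies g'(t*) = g(t*)/(T + t*).
g'(t) = 223·18/(t + 18)². Setting 223·18/(t+18)² = 223t/[(t+18)(28+t)] gives 18(28+t) = t(t+18), so t² = 18×28 = 504.
t* = √504 = 22.45 min.

22.45 min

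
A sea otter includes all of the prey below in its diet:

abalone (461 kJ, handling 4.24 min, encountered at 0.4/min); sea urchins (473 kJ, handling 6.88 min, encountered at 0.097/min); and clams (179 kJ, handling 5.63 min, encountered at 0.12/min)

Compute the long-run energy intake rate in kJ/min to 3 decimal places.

62.333 kJ/min

Energy encountered per unit search time: 0.4×461 + 0.097×473 + 0.12×179 = 251.8 kJ/min.
Handling time per unit search time: 0.4×4.24 + 0.097×6.88 + 0.12×5.63 = 3.039.
Rate = 251.8/(1 + 3.039) = 62.33 kJ/min.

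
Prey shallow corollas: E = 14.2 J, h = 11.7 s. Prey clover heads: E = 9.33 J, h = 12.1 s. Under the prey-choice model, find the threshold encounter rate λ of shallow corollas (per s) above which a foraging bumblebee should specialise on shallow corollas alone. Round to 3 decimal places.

The zero-one rule: include clover heads iff E₂/h₂ > λE₁/(1+λh₁). Equality gives the switch point.
λE₁h₂ = E₂ + λE₂h₁ ⇒ λ = E₂/(E₁h₂ − E₂h₁) = 9.33/(171.8 − 109.2) = 0.1489 per s.

0.149 per s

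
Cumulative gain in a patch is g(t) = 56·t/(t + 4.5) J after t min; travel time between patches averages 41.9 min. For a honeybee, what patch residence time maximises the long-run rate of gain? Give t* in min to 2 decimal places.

By the marginal value theorem, leave when the instantaneous gain rate g'(t) equals the habitat-wide average g(t)/(T + t).
g'(t) = 56·4.5/(t + 4.5)². Setting 56·4.5/(t+4.5)² = 56t/[(t+4.5)(41.9+t)] gives 4.5(41.9+t) = t(t+4.5), so t² = 4.5×41.9 = 188.5.
t* = √188.5 = 13.73 min.

13.73 min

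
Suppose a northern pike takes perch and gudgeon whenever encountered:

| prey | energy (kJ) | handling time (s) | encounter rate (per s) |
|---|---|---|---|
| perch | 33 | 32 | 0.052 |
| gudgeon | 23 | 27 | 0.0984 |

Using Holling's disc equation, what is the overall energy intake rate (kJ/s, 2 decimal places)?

Energy encountered per unit search time: 0.052×33 + 0.0984×23 = 3.979 kJ/s.
Handling time per unit search time: 0.052×32 + 0.0984×27 = 4.321.
Rate = 3.979/(1 + 4.321) = 0.7479 kJ/s.

0.75 kJ/s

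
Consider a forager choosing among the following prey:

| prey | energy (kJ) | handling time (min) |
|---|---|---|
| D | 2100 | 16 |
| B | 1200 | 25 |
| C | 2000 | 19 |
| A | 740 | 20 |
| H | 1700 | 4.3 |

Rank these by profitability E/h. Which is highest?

In descending order of E/h:
H: 1700/4.3 = 395 kJ/min
D: 2100/16 = 131 kJ/min
C: 2000/19 = 105 kJ/min
B: 1200/25 = 48 kJ/min
A: 740/20 = 37 kJ/min

H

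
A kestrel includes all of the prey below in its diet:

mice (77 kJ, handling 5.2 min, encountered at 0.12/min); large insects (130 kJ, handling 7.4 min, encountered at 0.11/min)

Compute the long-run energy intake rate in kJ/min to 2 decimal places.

R = Σλ_iE_i / (1 + Σλ_ih_i)
Numerator: 0.12×77 + 0.11×130 = 23.54
Denominator: 1 + 0.12×5.2 + 0.11×7.4 = 2.438
R = 23.54/2.438 = 9.655 kJ/min

9.66 kJ/min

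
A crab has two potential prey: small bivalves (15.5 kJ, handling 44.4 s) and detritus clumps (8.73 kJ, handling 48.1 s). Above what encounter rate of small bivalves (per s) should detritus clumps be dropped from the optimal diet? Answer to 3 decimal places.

At the threshold, the rate on small bivalves alone equals the profitability of detritus clumps: λ·15.5/(1 + λ·44.4) = 8.73/48.1 = 0.1815.
Rearranging, λ(15.5 − 0.1815×44.4) = 0.1815, so λ = 0.1815/7.442 = 0.02439 per s.

0.024 per s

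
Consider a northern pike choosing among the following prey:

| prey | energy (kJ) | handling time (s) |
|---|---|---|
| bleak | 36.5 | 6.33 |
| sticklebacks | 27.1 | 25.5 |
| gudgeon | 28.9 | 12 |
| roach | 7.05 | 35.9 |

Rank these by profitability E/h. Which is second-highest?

Profitability E/h (kJ/s): bleak = 36.5/6.33 = 5.77, sticklebacks = 27.1/25.5 = 1.06, gudgeon = 28.9/12 = 2.41, roach = 7.05/35.9 = 0.196.
Ranked: bleak > gudgeon > sticklebacks > roach.

gudgeon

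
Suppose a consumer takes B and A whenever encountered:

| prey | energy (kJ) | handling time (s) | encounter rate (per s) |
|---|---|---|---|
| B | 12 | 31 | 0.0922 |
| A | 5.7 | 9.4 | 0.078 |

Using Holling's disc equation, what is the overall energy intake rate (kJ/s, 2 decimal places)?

R = (0.0922×12 + 0.078×5.7) / (1 + 0.0922×31 + 0.078×9.4) = 1.551/4.591 = 0.3378 kJ/s.

0.34 kJ/s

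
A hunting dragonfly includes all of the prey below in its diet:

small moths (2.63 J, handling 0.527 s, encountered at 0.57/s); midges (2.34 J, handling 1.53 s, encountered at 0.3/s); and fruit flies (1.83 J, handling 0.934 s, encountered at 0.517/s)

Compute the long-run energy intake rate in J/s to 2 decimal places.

1.40 J/s

R = Σλ_iE_i / (1 + Σλ_ih_i)
Numerator: 0.57×2.63 + 0.3×2.34 + 0.517×1.83 = 3.147
Denominator: 1 + 0.57×0.527 + 0.3×1.53 + 0.517×0.934 = 2.242
R = 3.147/2.242 = 1.404 J/s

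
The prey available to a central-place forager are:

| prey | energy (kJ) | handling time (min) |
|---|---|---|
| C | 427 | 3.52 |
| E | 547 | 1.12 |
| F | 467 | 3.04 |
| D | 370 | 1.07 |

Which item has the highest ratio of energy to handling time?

In descending order of E/h:
E: 547/1.12 = 488 kJ/min
D: 370/1.07 = 346 kJ/min
F: 467/3.04 = 154 kJ/min
C: 427/3.52 = 121 kJ/min

E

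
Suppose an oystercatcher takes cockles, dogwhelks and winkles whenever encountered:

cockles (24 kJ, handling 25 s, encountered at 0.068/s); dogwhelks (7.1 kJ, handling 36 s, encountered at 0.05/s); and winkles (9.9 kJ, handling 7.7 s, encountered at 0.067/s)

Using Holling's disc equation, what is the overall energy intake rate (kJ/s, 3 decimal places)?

Energy encountered per unit search time: 0.068×24 + 0.05×7.1 + 0.067×9.9 = 2.65 kJ/s.
Handling time per unit search time: 0.068×25 + 0.05×36 + 0.067×7.7 = 4.016.
Rate = 2.65/(1 + 4.016) = 0.5284 kJ/s.

0.528 kJ/s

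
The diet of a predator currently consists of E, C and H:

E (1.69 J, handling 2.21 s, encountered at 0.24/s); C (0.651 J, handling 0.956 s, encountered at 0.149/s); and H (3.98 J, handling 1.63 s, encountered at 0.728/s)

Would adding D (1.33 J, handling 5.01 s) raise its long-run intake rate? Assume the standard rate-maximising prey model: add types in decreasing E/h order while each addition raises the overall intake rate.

No

On E, C and H alone, R = ΣλE/(1+Σλh) = 3.4/2.859 = 1.189 J/s.
D: E/h = 1.33/5.01 = 0.2655 J/s.
0.2655 < 1.189, so adding D would lower the average — exclude it.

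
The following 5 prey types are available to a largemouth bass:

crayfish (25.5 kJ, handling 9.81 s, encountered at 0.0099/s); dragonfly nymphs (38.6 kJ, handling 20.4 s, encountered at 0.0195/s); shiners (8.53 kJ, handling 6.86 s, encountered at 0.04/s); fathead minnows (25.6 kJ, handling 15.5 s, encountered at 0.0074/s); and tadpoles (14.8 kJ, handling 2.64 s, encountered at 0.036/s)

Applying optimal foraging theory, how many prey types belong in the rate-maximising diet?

Rank by E/h (kJ/s): tadpoles 5.61, crayfish 2.6, dragonfly nymphs 1.89, fathead minnows 1.65, shiners 1.24. Include each in turn until the next type's E/h falls below the running intake rate.
Rate on top 1: 0.4866. crayfish: 2.6 > 0.4866 → include.
Rate on top 2: 0.6587. dragonfly nymphs: 1.89 > 0.6587 → include.
Rate on top 3: 0.9673. fathead minnows: 1.65 > 0.9673 → include.
Rate on top 4: 1.013. shiners: 1.24 > 1.013 → include.
Optimal diet: tadpoles, crayfish, dragonfly nymphs, fathead minnows, shiners — 5 of 5 types.

5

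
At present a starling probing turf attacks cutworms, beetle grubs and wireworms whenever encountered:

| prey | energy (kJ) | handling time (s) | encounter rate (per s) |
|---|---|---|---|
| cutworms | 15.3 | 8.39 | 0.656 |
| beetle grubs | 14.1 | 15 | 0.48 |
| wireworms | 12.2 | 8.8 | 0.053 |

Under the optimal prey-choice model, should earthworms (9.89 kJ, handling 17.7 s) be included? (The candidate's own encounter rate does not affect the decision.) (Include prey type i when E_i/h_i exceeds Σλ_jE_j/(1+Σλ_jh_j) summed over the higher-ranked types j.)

No

Current rate: (0.656×15.3 + 0.48×14.1 + 0.053×12.2)/(1 + 0.656×8.39 + 0.48×15 + 0.053×8.8) = 1.232 kJ/s.
earthworms: E/h = 9.89/17.7 = 0.5588 kJ/s.
Since 0.5588 < R, time spent handling earthworms is better spent searching.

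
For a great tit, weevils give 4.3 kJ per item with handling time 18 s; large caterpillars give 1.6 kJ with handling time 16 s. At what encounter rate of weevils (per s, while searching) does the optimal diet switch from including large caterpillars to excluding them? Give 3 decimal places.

Drop large caterpillars once their profitability E₂/h₂ falls below the rate achievable on weevils alone: E₂/h₂ = λE₁/(1 + λh₁).
Solve for λ: λE₁h₂ = E₂(1 + λh₁) → λ(E₁h₂ − E₂h₁) = E₂ → λ = E₂/(E₁h₂ − E₂h₁).
λ = 1.6/(4.3×16 − 1.6×18) = 1.6/40 = 0.04 per s.

0.040 per s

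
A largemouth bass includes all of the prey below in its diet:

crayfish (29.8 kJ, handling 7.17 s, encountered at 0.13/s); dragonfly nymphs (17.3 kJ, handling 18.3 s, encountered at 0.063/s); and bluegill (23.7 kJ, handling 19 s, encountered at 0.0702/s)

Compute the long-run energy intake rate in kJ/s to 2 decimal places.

1.50 kJ/s

Energy encountered per unit search time: 0.13×29.8 + 0.063×17.3 + 0.0702×23.7 = 6.628 kJ/s.
Handling time per unit search time: 0.13×7.17 + 0.063×18.3 + 0.0702×19 = 3.419.
Rate = 6.628/(1 + 3.419) = 1.5 kJ/s.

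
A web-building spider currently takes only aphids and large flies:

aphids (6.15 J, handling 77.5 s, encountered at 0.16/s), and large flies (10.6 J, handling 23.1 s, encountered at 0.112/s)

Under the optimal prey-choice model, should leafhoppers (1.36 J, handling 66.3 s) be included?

On aphids and large flies alone, R = ΣλE/(1+Σλh) = 2.171/15.99 = 0.1358 J/s.
leafhoppers: E/h = 1.36/66.3 = 0.02051 J/s.
0.02051 < 0.1358, so adding leafhoppers would lower the average — exclude it.

No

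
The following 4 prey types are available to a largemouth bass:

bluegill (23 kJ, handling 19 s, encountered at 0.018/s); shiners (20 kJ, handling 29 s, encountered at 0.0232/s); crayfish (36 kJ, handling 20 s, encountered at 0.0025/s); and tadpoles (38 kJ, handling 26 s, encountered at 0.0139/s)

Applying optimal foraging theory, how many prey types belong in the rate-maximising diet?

Profitabilities (E/h, kJ/s): crayfish 1.8, tadpoles 1.46, bluegill 1.21, shiners 0.69. Add prey in this order while the next type's profitability exceeds the intake rate on those already taken.
Rate on top 1: 0.08571. tadpoles: 1.46 > 0.08571 → include.
Rate on top 2: 0.438. bluegill: 1.21 > 0.438 → include.
Rate on top 3: 0.5887. shiners: 0.69 > 0.5887 → include.
Optimal diet: crayfish, tadpoles, bluegill, shiners — 4 of 4 types.

4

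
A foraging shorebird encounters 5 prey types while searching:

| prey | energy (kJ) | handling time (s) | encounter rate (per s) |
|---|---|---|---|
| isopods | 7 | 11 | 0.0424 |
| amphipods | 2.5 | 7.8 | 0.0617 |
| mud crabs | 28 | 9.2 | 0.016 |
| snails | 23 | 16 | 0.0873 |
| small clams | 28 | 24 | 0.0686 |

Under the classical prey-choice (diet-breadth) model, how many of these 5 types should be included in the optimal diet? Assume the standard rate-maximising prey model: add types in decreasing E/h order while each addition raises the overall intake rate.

3

Rank by E/h (kJ/s): mud crabs 3.04, snails 1.44, small clams 1.17, isopods 0.636, amphipods 0.321. Include each in turn until the next type's E/h falls below the running intake rate.
Rate on top 1: 0.3905. snails: 1.44 > 0.3905 → include.
Rate on top 2: 0.9654. small clams: 1.17 > 0.9654 → include.
Rate on top 3: 1.044. isopods: 0.636 < 1.044 → exclude; stop.
Optimal diet: mud crabs, snails, small clams — 3 of 5 types.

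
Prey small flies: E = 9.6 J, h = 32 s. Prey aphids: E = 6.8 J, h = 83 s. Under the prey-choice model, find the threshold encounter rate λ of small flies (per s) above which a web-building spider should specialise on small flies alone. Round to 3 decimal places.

0.012 per s

Drop aphids once their profitability E₂/h₂ falls below the rate achievable on small flies alone: E₂/h₂ = λE₁/(1 + λh₁).
Solve for λ: λE₁h₂ = E₂(1 + λh₁) → λ(E₁h₂ − E₂h₁) = E₂ → λ = E₂/(E₁h₂ − E₂h₁).
λ = 6.8/(9.6×83 − 6.8×32) = 6.8/579.2 = 0.01174 per s.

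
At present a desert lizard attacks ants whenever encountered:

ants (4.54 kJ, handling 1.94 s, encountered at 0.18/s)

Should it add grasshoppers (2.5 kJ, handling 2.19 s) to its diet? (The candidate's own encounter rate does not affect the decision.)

Yes

Intake rate on the current diet: R = (0.18×4.54) / (1 + 0.18×1.94) = 0.8172/1.349 = 0.6057 kJ/s.
grasshoppers: E/h = 2.5/2.19 = 1.142 kJ/s.
1.142 > 0.6057, so adding grasshoppers raises the average — include it.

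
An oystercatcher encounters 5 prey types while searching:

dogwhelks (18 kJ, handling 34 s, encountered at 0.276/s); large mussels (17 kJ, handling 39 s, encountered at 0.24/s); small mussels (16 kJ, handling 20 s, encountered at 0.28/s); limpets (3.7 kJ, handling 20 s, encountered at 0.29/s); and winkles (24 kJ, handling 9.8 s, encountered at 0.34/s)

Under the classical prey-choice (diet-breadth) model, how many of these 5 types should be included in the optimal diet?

1

Profitabilities (E/h, kJ/s): winkles 2.45, small mussels 0.8, dogwhelks 0.529, large mussels 0.436, limpets 0.185. Add prey in this order while the next type's profitability exceeds the intake rate on those already taken.
Rate on top 1: 1.884. small mussels: 0.8 < 1.884 → exclude; stop.
Optimal diet: winkles — 1 of 5 types.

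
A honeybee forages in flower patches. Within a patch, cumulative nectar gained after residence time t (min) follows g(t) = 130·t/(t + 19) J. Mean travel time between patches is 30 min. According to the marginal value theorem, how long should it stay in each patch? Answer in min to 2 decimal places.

Maximise g(t)/(T+t): set derivative to zero → g'(t)(T+t) = g(t).
g'(t) = 130·19/(t + 19)². Setting 130·19/(t+19)² = 130t/[(t+19)(30+t)] gives 19(30+t) = t(t+19), so t² = 19×30 = 570.
t* = √570 = 23.87 min.

23.87 min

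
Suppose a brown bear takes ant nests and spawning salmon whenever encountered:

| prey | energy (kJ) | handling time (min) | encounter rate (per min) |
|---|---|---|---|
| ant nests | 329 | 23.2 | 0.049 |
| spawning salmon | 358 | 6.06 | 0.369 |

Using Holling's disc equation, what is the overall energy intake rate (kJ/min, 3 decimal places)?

33.896 kJ/min

R = Σλ_iE_i / (1 + Σλ_ih_i)
Numerator: 0.049×329 + 0.369×358 = 148.2
Denominator: 1 + 0.049×23.2 + 0.369×6.06 = 4.373
R = 148.2/4.373 = 33.9 kJ/min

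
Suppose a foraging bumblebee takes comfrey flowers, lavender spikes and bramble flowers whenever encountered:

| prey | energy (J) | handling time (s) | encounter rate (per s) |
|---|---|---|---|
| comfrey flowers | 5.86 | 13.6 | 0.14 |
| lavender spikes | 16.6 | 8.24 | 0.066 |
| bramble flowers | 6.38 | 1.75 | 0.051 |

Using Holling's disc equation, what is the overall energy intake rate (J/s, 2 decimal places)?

0.63 J/s

R = Σλ_iE_i / (1 + Σλ_ih_i)
Numerator: 0.14×5.86 + 0.066×16.6 + 0.051×6.38 = 2.241
Denominator: 1 + 0.14×13.6 + 0.066×8.24 + 0.051×1.75 = 3.537
R = 2.241/3.537 = 0.6337 J/s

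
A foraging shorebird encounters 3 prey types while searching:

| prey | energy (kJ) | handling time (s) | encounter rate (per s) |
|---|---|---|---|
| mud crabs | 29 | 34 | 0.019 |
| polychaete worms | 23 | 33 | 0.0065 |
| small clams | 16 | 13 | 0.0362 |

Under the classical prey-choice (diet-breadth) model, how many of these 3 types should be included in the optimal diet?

3

E/h in descending order: small clams 1.23, mud crabs 0.853, polychaete worms 0.697 kJ/s. The optimal diet is the largest prefix of this list for which every included type satisfies E_i/h_i > R on the types above it.
Rate on top 1: 0.3939. mud crabs: 0.853 > 0.3939 → include.
Rate on top 2: 0.534. polychaete worms: 0.697 > 0.534 → include.
Optimal diet: small clams, mud crabs, polychaete worms — 3 of 3 types.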